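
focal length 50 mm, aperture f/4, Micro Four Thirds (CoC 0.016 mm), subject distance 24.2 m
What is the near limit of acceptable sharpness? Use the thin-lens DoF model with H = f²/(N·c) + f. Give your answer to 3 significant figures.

15.0 m

Hyperfocal distance H = f²/(N·c) + f = 50²/(4 × 0.016) + 50 = 2500/0.064 + 50 ≈ 39112.5 mm ≈ 39.11 m.
Near limit Dn = s·(H − f)/(H + s − 2f) = 24200 × (39112.5 − 50) / (39112.5 + 24200 − 2 × 50) = 24200 × 39062.5 / 63212.5 ≈ 14955 mm ≈ 15.0 m.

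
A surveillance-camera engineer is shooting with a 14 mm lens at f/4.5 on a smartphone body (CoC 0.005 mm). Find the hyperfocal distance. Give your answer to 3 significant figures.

Hyperfocal distance H = f²/(N·c) + f = 14²/(4.5 × 0.005) + 14 = 196/0.0225 + 14 ≈ 8725.1 mm ≈ 8.73 m.

8.73 m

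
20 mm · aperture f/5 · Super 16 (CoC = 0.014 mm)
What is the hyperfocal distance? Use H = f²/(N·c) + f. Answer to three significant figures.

5.73 m

Hyperfocal distance H = f²/(N·c) + f = 20²/(5 × 0.014) + 20 = 400/0.07 + 20 ≈ 5734.3 mm ≈ 5.73 m.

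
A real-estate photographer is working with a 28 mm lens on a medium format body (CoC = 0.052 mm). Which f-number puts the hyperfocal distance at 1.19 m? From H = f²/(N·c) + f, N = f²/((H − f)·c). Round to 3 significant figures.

f/13

Rearrange H = f²/(N·c) + f for N: N = f² / ((H − f)·c).
N = 28² / ((1190 − 28) × 0.052) = 784 / 60.42 ≈ 13.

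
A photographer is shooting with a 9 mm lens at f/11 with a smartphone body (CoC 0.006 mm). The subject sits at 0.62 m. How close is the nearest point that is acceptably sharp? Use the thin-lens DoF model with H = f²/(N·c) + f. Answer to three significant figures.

414 mm

Hyperfocal distance H = f²/(N·c) + f = 9²/(11 × 0.006) + 9 = 81/0.066 + 9 ≈ 1236.3 mm ≈ 1.236 m.
Near limit Dn = s·(H − f)/(H + s − 2f) = 620 × (1236.3 − 9) / (1236.3 + 620 − 2 × 9) = 620 × 1227.3 / 1838.3 ≈ 413.93 mm.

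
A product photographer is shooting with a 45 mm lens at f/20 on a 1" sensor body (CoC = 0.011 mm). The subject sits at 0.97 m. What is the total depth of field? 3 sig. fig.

197 mm

Hyperfocal distance H = f²/(N·c) + f = 45²/(20 × 0.011) + 45 = 2025/0.22 + 45 ≈ 9249.5 mm ≈ 9.250 m.
Near limit Dn = s·(H − f)/(H + s − 2f) = 970 × (9249.5 − 45) / (9249.5 + 970 − 2 × 45) = 970 × 9204.5 / 10129.5 ≈ 881.42 mm.
Far limit Df = s·(H − f)/(H − s) = 970 × (9249.5 − 45) / (9249.5 − 970) = 970 × 9204.5 / 8279.5 ≈ 1078.37 mm.
Depth of field = Df − Dn = 1078.37 − 881.42 ≈ 196.95 mm.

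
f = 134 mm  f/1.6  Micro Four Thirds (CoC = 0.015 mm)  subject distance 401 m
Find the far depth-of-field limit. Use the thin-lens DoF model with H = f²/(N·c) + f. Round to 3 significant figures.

864 m

Hyperfocal distance H = f²/(N·c) + f = 134²/(1.6 × 0.015) + 134 = 17956/0.024 + 134 ≈ 748300.7 mm ≈ 748.3 m.
Far limit Df = s·(H − f)/(H − s) = 401000 × (748300.7 − 134) / (748300.7 − 401000) = 401000 × 748166.7 / 347300.7 ≈ 863848 mm ≈ 864 m.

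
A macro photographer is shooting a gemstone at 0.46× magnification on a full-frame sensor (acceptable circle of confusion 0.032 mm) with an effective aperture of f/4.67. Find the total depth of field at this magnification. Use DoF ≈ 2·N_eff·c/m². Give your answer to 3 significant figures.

1.41 mm

At magnification m, DoF ≈ 2·N_eff·c/m² = 2 × 4.67 × 0.032 / 0.46² = 0.2989 / 0.2116 ≈ 1.41 mm.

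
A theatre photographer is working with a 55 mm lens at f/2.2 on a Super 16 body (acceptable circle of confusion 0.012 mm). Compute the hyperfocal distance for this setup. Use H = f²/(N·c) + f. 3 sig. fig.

115 m

Hyperfocal distance H = f²/(N·c) + f = 55²/(2.2 × 0.012) + 55 = 3025/0.0264 + 55 ≈ 114638.3 mm ≈ 115 m.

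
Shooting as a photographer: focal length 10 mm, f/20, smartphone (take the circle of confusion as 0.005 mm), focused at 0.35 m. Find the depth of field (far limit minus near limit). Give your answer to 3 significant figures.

269 mm

Hyperfocal distance H = f²/(N·c) + f = 10²/(20 × 0.005) + 10 = 100/0.1 + 10 ≈ 1010.0 mm ≈ 1.010 m.
Near limit Dn = s·(H − f)/(H + s − 2f) = 350 × (1010.0 − 10) / (1010.0 + 350 − 2 × 10) = 350 × 1000.0 / 1340.0 ≈ 261.19 mm.
Far limit Df = s·(H − f)/(H − s) = 350 × (1010.0 − 10) / (1010.0 − 350) = 350 × 1000.0 / 660.0 ≈ 530.30 mm.
Depth of field = Df − Dn = 530.30 − 261.19 ≈ 269.11 mm.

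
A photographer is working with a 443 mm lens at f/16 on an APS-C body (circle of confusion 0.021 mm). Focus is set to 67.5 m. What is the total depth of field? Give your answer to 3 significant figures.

15.7 m

Hyperfocal distance H = f²/(N·c) + f = 443²/(16 × 0.021) + 443 = 196249/0.336 + 443 ≈ 584517.4 mm ≈ 584.5 m.
Near limit Dn = s·(H − f)/(H + s − 2f) = 67500 × (584517.4 − 443) / (584517.4 + 67500 − 2 × 443) = 67500 × 584074.4 / 651131.4 ≈ 60548 mm.
Far limit Df = s·(H − f)/(H − s) = 67500 × (584517.4 − 443) / (584517.4 − 67500) = 67500 × 584074.4 / 517017.4 ≈ 76255 mm.
Depth of field = Df − Dn = 76255 − 60548 ≈ 15707 mm ≈ 15.7 m.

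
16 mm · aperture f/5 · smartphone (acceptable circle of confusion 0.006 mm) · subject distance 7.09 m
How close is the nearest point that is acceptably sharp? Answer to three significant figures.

Hyperfocal distance H = f²/(N·c) + f = 16²/(5 × 0.006) + 16 = 256/0.03 + 16 ≈ 8549.3 mm ≈ 8.549 m.
Near limit Dn = s·(H − f)/(H + s − 2f) = 7090 × (8549.3 − 16) / (8549.3 + 7090 − 2 × 16) = 7090 × 8533.3 / 15607.3 ≈ 3876.5 mm ≈ 3.88 m.

3.88 m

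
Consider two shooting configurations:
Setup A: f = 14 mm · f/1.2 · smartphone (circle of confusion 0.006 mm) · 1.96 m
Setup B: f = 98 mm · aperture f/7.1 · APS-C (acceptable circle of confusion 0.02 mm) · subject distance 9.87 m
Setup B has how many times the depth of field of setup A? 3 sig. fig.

10.3

Setup A: H = 14²/(1.2×0.006) + 14 ≈ 27236.2 mm; DoF = Df − Dn = 2110.90 − 1829.24 ≈ 281.66 mm.
Setup B: H = 98²/(7.1×0.02) + 98 ≈ 67731.8 mm; DoF = Df − Dn = 11536.9 − 8624.0 ≈ 2912.9 mm.
Ratio = 2912.9 / 281.66 ≈ 10.3.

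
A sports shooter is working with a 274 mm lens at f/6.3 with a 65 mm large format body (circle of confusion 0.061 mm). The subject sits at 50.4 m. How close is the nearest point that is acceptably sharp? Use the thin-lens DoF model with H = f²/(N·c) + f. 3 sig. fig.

40.1 m

Hyperfocal distance H = f²/(N·c) + f = 274²/(6.3 × 0.061) + 274 = 75076/0.3843 + 274 ≈ 195631.8 mm ≈ 195.6 m.
Near limit Dn = s·(H − f)/(H + s − 2f) = 50400 × (195631.8 − 274) / (195631.8 + 50400 − 2 × 274) = 50400 × 195357.8 / 245483.8 ≈ 40109 mm ≈ 40.1 m.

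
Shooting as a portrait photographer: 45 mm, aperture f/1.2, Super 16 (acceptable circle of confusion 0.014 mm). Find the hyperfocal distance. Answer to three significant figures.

121 m

Hyperfocal distance H = f²/(N·c) + f = 45²/(1.2 × 0.014) + 45 = 2025/0.0168 + 45 ≈ 120580.7 mm ≈ 121 m.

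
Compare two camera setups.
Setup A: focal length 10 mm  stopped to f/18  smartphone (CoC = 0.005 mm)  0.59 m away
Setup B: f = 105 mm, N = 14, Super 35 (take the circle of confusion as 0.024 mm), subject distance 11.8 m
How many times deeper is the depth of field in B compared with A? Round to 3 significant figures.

Setup A: H = 10²/(18×0.005) + 10 ≈ 1121.1 mm; DoF = Df − Dn = 1234.31 − 387.65 ≈ 846.66 mm.
Setup B: H = 105²/(14×0.024) + 105 ≈ 32917.5 mm; DoF = Df − Dn = 18334.9 − 8699.4 ≈ 9635.5 mm.
Ratio = 9635.5 / 846.66 ≈ 11.4.

11.4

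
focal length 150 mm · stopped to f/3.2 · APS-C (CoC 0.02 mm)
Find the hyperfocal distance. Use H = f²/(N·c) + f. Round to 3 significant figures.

352 m

Hyperfocal distance H = f²/(N·c) + f = 150²/(3.2 × 0.02) + 150 = 22500/0.064 + 150 ≈ 351712.5 mm ≈ 352 m.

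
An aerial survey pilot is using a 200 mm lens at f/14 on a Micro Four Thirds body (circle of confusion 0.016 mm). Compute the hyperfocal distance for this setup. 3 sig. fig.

Hyperfocal distance H = f²/(N·c) + f = 200²/(14 × 0.016) + 200 = 40000/0.224 + 200 ≈ 178771.4 mm ≈ 179 m.

179 m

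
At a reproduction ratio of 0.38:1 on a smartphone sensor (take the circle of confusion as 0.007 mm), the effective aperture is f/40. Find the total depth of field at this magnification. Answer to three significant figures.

At magnification m, DoF ≈ 2·N_eff·c/m² = 2 × 40 × 0.007 / 0.38² = 0.56 / 0.1444 ≈ 3.88 mm.

3.88 mm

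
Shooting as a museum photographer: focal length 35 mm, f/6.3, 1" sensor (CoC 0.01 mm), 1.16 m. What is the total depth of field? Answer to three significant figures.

135 mm

Hyperfocal distance H = f²/(N·c) + f = 35²/(6.3 × 0.01) + 35 = 1225/0.063 + 35 ≈ 19479.4 mm ≈ 19.48 m.
Near limit Dn = s·(H − f)/(H + s − 2f) = 1160 × (19479.4 − 35) / (19479.4 + 1160 − 2 × 35) = 1160 × 19444.4 / 20569.4 ≈ 1096.56 mm.
Far limit Df = s·(H − f)/(H − s) = 1160 × (19479.4 − 35) / (19479.4 − 1160) = 1160 × 19444.4 / 18319.4 ≈ 1231.24 mm.
Depth of field = Df − Dn = 1231.24 − 1096.56 ≈ 134.68 mm.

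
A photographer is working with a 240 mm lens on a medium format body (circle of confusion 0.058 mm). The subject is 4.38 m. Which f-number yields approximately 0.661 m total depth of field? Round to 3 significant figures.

Write h = H − f = f²/(N·c). The thin-lens limits are Dn = s·h/(h + (s−f)) and Df = s·h/(h − (s−f)), so DoF = Df − Dn = 2·s·(s−f)·h / (h² − (s−f)²).
That is a quadratic in h: DoF·h² − 2·s·(s−f)·h − DoF·(s−f)² = 0 ⇒ h = (s−f)·(s + √(s² + DoF²)) / DoF = 4140 × (4380 + √(4380² + 661²)) / 661 = 4140 × (4380 + 4429.60) / 661 ≈ 55177 mm.
Then N = f²/(c·h) = 240² / (0.058 × 55177) = 57600 / 3200.2 ≈ 18.

f/18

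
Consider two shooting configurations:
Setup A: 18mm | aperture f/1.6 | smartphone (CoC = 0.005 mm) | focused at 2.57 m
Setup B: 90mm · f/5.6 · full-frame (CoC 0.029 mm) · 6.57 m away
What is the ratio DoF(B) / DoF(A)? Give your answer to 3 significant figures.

Setup A: H = 18²/(1.6×0.005) + 18 ≈ 40518.0 mm; DoF = Df − Dn = 2742.83 − 2417.66 ≈ 325.17 mm.
Setup B: H = 90²/(5.6×0.029) + 90 ≈ 49966.8 mm; DoF = Df − Dn = 7551.0 − 5814.6 ≈ 1736.4 mm.
Ratio = 1736.4 / 325.17 ≈ 5.34.

5.34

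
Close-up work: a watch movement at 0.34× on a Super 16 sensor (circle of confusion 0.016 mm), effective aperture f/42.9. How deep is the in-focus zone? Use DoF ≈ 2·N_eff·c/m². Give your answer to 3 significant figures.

At magnification m, DoF ≈ 2·N_eff·c/m² = 2 × 42.9 × 0.016 / 0.34² = 1.373 / 0.1156 ≈ 11.9 mm.

11.9 mm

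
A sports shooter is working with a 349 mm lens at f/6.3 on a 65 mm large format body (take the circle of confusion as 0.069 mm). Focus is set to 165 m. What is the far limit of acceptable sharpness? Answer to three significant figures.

Hyperfocal distance H = f²/(N·c) + f = 349²/(6.3 × 0.069) + 349 = 121801/0.4347 + 349 ≈ 280544.5 mm ≈ 280.5 m.
Far limit Df = s·(H − f)/(H − s) = 165000 × (280544.5 − 349) / (280544.5 − 165000) = 165000 × 280195.5 / 115544.5 ≈ 400125 mm ≈ 400 m.

400 m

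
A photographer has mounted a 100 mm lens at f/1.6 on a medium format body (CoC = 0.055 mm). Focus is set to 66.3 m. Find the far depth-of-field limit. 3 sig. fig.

159 m

Hyperfocal distance H = f²/(N·c) + f = 100²/(1.6 × 0.055) + 100 = 10000/0.088 + 100 ≈ 113736.4 mm ≈ 113.7 m.
Far limit Df = s·(H − f)/(H − s) = 66300 × (113736.4 − 100) / (113736.4 − 66300) = 66300 × 113636.4 / 47436.4 ≈ 158825 mm ≈ 159 m.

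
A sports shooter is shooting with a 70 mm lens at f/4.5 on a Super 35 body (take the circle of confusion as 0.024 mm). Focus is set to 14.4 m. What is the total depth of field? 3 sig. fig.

10.1 m

Hyperfocal distance H = f²/(N·c) + f = 70²/(4.5 × 0.024) + 70 = 4900/0.108 + 70 ≈ 45440.4 mm ≈ 45.44 m.
Near limit Dn = s·(H − f)/(H + s − 2f) = 14400 × (45440.4 − 70) / (45440.4 + 14400 − 2 × 70) = 14400 × 45370.4 / 59700.4 ≈ 10944 mm.
Far limit Df = s·(H − f)/(H − s) = 14400 × (45440.4 − 70) / (45440.4 − 14400) = 14400 × 45370.4 / 31040.4 ≈ 21048 mm.
Depth of field = Df − Dn = 21048 − 10944 ≈ 10104 mm ≈ 10.1 m.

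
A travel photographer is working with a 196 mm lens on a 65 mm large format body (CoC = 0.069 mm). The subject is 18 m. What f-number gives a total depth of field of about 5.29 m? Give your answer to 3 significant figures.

f/4.50

Write h = H − f = f²/(N·c). The thin-lens limits are Dn = s·h/(h + (s−f)) and Df = s·h/(h − (s−f)), so DoF = Df − Dn = 2·s·(s−f)·h / (h² − (s−f)²).
That is a quadratic in h: DoF·h² − 2·s·(s−f)·h − DoF·(s−f)² = 0 ⇒ h = (s−f)·(s + √(s² + DoF²)) / DoF = 17804 × (18000 + √(18000² + 5290²)) / 5290 = 17804 × (18000 + 18761.2) / 5290 ≈ 123723 mm.
Then N = f²/(c·h) = 196² / (0.069 × 123723) = 38416 / 8536.9 ≈ 4.50.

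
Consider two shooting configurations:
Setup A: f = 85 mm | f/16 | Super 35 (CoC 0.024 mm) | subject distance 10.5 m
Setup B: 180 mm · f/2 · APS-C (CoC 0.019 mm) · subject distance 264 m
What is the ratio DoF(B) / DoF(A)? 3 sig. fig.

Setup A: H = 85²/(16×0.024) + 85 ≈ 18900.1 mm; DoF = Df − Dn = 23519 − 6759 ≈ 16760 mm.
Setup B: H = 180²/(2×0.019) + 180 ≈ 852811.6 mm; DoF = Df − Dn = 382287 − 201616 ≈ 180671 mm.
Ratio = 180671 / 16760 ≈ 10.8.

10.8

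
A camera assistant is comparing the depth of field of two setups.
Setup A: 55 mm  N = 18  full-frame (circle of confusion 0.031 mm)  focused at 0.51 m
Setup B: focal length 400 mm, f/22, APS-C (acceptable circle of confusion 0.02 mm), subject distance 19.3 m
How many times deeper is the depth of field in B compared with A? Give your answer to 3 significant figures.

Setup A: H = 55²/(18×0.031) + 55 ≈ 5476.1 mm; DoF = Df − Dn = 556.726 − 470.510 ≈ 86.216 mm.
Setup B: H = 400²/(22×0.02) + 400 ≈ 364036.4 mm; DoF = Df − Dn = 20358.1 − 18346.4 ≈ 2011.7 mm.
Ratio = 2011.7 / 86.216 ≈ 23.3.

23.3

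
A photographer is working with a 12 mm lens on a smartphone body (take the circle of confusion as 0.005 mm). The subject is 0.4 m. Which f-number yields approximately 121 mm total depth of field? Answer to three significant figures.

f/11

Write h = H − f = f²/(N·c). The thin-lens limits are Dn = s·h/(h + (s−f)) and Df = s·h/(h − (s−f)), so DoF = Df − Dn = 2·s·(s−f)·h / (h² − (s−f)²).
That is a quadratic in h: DoF·h² − 2·s·(s−f)·h − DoF·(s−f)² = 0 ⇒ h = (s−f)·(s + √(s² + DoF²)) / DoF = 388 × (400 + √(400² + 121²)) / 121 = 388 × (400 + 417.901) / 121 ≈ 2622.7 mm.
Then N = f²/(c·h) = 12² / (0.005 × 2622.7) = 144 / 13.113 ≈ 11.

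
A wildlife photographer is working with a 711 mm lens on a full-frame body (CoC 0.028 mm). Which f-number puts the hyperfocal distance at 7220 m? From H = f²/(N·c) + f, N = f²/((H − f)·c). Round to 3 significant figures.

Rearrange H = f²/(N·c) + f for N: N = f² / ((H − f)·c).
N = 711² / ((7220000 − 711) × 0.028) = 505521 / 202140 ≈ 2.50.

f/2.50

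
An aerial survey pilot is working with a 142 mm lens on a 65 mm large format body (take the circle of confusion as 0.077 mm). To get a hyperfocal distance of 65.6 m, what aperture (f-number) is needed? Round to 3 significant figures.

Rearrange H = f²/(N·c) + f for N: N = f² / ((H − f)·c).
N = 142² / ((65600 − 142) × 0.077) = 20164 / 5040 ≈ 4.

f/4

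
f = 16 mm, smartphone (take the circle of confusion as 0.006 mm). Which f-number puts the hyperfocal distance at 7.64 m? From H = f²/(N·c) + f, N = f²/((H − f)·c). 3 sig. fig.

Rearrange H = f²/(N·c) + f for N: N = f² / ((H − f)·c).
N = 16² / ((7640 − 16) × 0.006) = 256 / 45.74 ≈ 5.60.

f/5.60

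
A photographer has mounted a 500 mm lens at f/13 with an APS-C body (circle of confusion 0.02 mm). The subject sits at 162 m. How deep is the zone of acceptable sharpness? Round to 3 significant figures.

Hyperfocal distance H = f²/(N·c) + f = 500²/(13 × 0.02) + 500 = 250000/0.26 + 500 ≈ 962038.5 mm ≈ 962.0 m.
Near limit Dn = s·(H − f)/(H + s − 2f) = 162000 × (962038.5 − 500) / (962038.5 + 162000 − 2 × 500) = 162000 × 961538.5 / 1123038.5 ≈ 138703 mm.
Far limit Df = s·(H − f)/(H − s) = 162000 × (962038.5 − 500) / (962038.5 − 162000) = 162000 × 961538.5 / 800038.5 ≈ 194702 mm.
Depth of field = Df − Dn = 194702 − 138703 ≈ 55999 mm ≈ 56.0 m.

56.0 m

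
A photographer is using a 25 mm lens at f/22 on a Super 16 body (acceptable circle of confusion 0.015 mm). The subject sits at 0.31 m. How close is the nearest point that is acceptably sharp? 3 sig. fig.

269 mm

Hyperfocal distance H = f²/(N·c) + f = 25²/(22 × 0.015) + 25 = 625/0.33 + 25 ≈ 1918.9 mm ≈ 1.919 m.
Near limit Dn = s·(H − f)/(H + s − 2f) = 310 × (1918.9 − 25) / (1918.9 + 310 − 2 × 25) = 310 × 1893.9 / 2178.9 ≈ 269.45 mm.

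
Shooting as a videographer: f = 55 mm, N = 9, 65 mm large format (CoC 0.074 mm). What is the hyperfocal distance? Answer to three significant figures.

Hyperfocal distance H = f²/(N·c) + f = 55²/(9 × 0.074) + 55 = 3025/0.666 + 55 ≈ 4597.0 mm ≈ 4.60 m.

4.60 m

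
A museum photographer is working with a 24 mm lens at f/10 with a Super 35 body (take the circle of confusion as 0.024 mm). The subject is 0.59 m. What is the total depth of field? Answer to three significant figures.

295 mm

Hyperfocal distance H = f²/(N·c) + f = 24²/(10 × 0.024) + 24 = 576/0.24 + 24 ≈ 2424.0 mm ≈ 2.424 m.
Near limit Dn = s·(H − f)/(H + s − 2f) = 590 × (2424.0 − 24) / (2424.0 + 590 − 2 × 24) = 590 × 2400.0 / 2966.0 ≈ 477.41 mm.
Far limit Df = s·(H − f)/(H − s) = 590 × (2424.0 − 24) / (2424.0 − 590) = 590 × 2400.0 / 1834.0 ≈ 772.08 mm.
Depth of field = Df − Dn = 772.08 − 477.41 ≈ 294.67 mm.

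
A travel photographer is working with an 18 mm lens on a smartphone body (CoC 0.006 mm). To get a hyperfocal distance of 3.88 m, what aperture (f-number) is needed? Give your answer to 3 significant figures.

f/14

Rearrange H = f²/(N·c) + f for N: N = f² / ((H − f)·c).
N = 18² / ((3880 − 18) × 0.006) = 324 / 23.17 ≈ 14.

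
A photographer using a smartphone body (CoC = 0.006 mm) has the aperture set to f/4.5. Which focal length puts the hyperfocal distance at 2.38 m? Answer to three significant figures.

8.00 mm

From H = f²/(N·c) + f, with f ≪ H: f ≈ √(H·N·c) = √(2380 × 4.5 × 0.006) = √64.260 ≈ 8.016 mm.
Exact: f² + N·c·f − N·c·H = 0 ⇒ f = (−N·c + √((N·c)² + 4·N·c·H))/2 = (−0.027 + √257.04)/2 ≈ 8.0027 mm ≈ 8.00 mm.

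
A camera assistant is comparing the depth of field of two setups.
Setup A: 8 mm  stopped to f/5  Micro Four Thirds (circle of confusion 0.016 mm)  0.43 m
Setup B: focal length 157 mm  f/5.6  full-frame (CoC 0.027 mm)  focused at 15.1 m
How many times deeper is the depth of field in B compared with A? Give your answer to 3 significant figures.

Setup A: H = 8²/(5×0.016) + 8 ≈ 808.0 mm; DoF = Df − Dn = 910.05 − 281.51 ≈ 628.54 mm.
Setup B: H = 157²/(5.6×0.027) + 157 ≈ 163179.5 mm; DoF = Df − Dn = 16623.8 − 13832.1 ≈ 2791.7 mm.
Ratio = 2791.7 / 628.54 ≈ 4.44.

4.44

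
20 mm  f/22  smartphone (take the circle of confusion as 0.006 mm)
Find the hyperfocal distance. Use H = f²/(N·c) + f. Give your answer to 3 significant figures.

Hyperfocal distance H = f²/(N·c) + f = 20²/(22 × 0.006) + 20 = 400/0.132 + 20 ≈ 3050.3 mm ≈ 3.05 m.

3.05 m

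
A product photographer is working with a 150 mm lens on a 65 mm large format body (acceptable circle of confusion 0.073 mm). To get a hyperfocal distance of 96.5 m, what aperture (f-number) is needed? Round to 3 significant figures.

f/3.20

Rearrange H = f²/(N·c) + f for N: N = f² / ((H − f)·c).
N = 150² / ((96500 − 150) × 0.073) = 22500 / 7034 ≈ 3.20.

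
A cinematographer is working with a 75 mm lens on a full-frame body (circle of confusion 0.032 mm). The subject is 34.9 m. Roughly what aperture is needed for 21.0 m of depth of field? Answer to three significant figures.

Write h = H − f = f²/(N·c). The thin-lens limits are Dn = s·h/(h + (s−f)) and Df = s·h/(h − (s−f)), so DoF = Df − Dn = 2·s·(s−f)·h / (h² − (s−f)²).
That is a quadratic in h: DoF·h² − 2·s·(s−f)·h − DoF·(s−f)² = 0 ⇒ h = (s−f)·(s + √(s² + DoF²)) / DoF = 34825 × (34900 + √(34900² + 21000²)) / 21000 = 34825 × (34900 + 40730.9) / 21000 ≈ 125421 mm.
Then N = f²/(c·h) = 75² / (0.032 × 125421) = 5625 / 4013.5 ≈ 1.40.

f/1.40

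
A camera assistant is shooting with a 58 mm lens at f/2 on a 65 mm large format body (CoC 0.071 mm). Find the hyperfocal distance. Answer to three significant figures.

23.7 m

Hyperfocal distance H = f²/(N·c) + f = 58²/(2 × 0.071) + 58 = 3364/0.142 + 58 ≈ 23748.1 mm ≈ 23.7 m.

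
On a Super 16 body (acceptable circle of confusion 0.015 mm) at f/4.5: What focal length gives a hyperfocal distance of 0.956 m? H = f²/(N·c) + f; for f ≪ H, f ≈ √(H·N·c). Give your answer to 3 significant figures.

8.00 mm

From H = f²/(N·c) + f, with f ≪ H: f ≈ √(H·N·c) = √(956 × 4.5 × 0.015) = √64.530 ≈ 8.033 mm.
Exact: f² + N·c·f − N·c·H = 0 ⇒ f = (−N·c + √((N·c)² + 4·N·c·H))/2 = (−0.0675 + √258.12)/2 ≈ 7.9994 mm ≈ 8.00 mm.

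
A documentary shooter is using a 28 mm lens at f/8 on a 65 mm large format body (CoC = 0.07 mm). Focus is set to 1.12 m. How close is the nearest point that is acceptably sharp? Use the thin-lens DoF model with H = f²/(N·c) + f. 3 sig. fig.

Hyperfocal distance H = f²/(N·c) + f = 28²/(8 × 0.07) + 28 = 784/0.56 + 28 ≈ 1428.0 mm ≈ 1.428 m.
Near limit Dn = s·(H − f)/(H + s − 2f) = 1120 × (1428.0 − 28) / (1428.0 + 1120 − 2 × 28) = 1120 × 1400.0 / 2492.0 ≈ 629.21 mm ≈ 0.629 m.

0.629 m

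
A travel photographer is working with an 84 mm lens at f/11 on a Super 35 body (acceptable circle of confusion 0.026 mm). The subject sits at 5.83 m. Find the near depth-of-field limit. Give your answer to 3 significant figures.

4.73 m

Hyperfocal distance H = f²/(N·c) + f = 84²/(11 × 0.026) + 84 = 7056/0.286 + 84 ≈ 24755.3 mm ≈ 24.76 m.
Near limit Dn = s·(H − f)/(H + s − 2f) = 5830 × (24755.3 − 84) / (24755.3 + 5830 − 2 × 84) = 5830 × 24671.3 / 30417.3 ≈ 4728.7 mm ≈ 4.73 m.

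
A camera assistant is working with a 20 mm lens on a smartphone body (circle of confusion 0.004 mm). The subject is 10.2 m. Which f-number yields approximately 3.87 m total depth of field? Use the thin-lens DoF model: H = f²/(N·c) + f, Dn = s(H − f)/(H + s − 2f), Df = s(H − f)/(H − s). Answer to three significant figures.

Write h = H − f = f²/(N·c). The thin-lens limits are Dn = s·h/(h + (s−f)) and Df = s·h/(h − (s−f)), so DoF = Df − Dn = 2·s·(s−f)·h / (h² − (s−f)²).
That is a quadratic in h: DoF·h² − 2·s·(s−f)·h − DoF·(s−f)² = 0 ⇒ h = (s−f)·(s + √(s² + DoF²)) / DoF = 10180 × (10200 + √(10200² + 3870²)) / 3870 = 10180 × (10200 + 10909.5) / 3870 ≈ 55528 mm.
Then N = f²/(c·h) = 20² / (0.004 × 55528) = 400 / 222.11 ≈ 1.80.

f/1.80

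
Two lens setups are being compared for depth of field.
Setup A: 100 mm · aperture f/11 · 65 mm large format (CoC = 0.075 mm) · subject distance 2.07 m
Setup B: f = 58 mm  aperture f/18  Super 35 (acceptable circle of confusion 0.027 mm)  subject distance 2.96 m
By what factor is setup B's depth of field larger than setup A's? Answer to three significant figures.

4.36

Setup A: H = 100²/(11×0.075) + 100 ≈ 12221.2 mm; DoF = Df − Dn = 2471.72 − 1780.61 ≈ 691.11 mm.
Setup B: H = 58²/(18×0.027) + 58 ≈ 6979.8 mm; DoF = Df − Dn = 5096.9 − 2085.6 ≈ 3011.3 mm.
Ratio = 3011.3 / 691.11 ≈ 4.36.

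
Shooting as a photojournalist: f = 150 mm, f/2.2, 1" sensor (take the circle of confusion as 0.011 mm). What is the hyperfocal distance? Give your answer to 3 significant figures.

Hyperfocal distance H = f²/(N·c) + f = 150²/(2.2 × 0.011) + 150 = 22500/0.0242 + 150 ≈ 929902.1 mm ≈ 930 m.

930 m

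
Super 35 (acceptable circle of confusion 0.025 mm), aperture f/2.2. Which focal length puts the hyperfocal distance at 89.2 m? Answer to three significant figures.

70.0 mm

From H = f²/(N·c) + f, with f ≪ H: f ≈ √(H·N·c) = √(89200 × 2.2 × 0.025) = √4906.0 ≈ 70.04 mm.
The +f correction barely moves this — solving exactly, f² + N·c·f − N·c·H = 0 ⇒ f = (−N·c + √((N·c)² + 4·N·c·H))/2 = (−0.055 + √19624)/2 ≈ 70.015 mm, so f ≈ 70.0 mm.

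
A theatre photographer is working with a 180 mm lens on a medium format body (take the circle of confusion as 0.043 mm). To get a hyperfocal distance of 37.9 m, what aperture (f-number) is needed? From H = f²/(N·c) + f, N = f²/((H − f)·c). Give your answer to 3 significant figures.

Rearrange H = f²/(N·c) + f for N: N = f² / ((H − f)·c).
N = 180² / ((37900 − 180) × 0.043) = 32400 / 1622 ≈ 20.

f/20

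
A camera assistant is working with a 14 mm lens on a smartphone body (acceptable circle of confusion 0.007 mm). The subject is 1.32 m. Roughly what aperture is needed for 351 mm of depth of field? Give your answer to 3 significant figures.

Write h = H − f = f²/(N·c). The thin-lens limits are Dn = s·h/(h + (s−f)) and Df = s·h/(h − (s−f)), so DoF = Df − Dn = 2·s·(s−f)·h / (h² − (s−f)²).
That is a quadratic in h: DoF·h² − 2·s·(s−f)·h − DoF·(s−f)² = 0 ⇒ h = (s−f)·(s + √(s² + DoF²)) / DoF = 1306 × (1320 + √(1320² + 351²)) / 351 = 1306 × (1320 + 1365.87) / 351 ≈ 9993.6 mm.
Then N = f²/(c·h) = 14² / (0.007 × 9993.6) = 196 / 69.955 ≈ 2.80.

f/2.80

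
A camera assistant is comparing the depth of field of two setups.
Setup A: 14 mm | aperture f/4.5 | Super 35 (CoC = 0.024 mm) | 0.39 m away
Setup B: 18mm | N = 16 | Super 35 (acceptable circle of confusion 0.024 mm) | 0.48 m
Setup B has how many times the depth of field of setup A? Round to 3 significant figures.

4.45

Setup A: H = 14²/(4.5×0.024) + 14 ≈ 1828.8 mm; DoF = Df − Dn = 491.92 − 323.07 ≈ 168.85 mm.
Setup B: H = 18²/(16×0.024) + 18 ≈ 861.8 mm; DoF = Df − Dn = 1060.90 − 310.17 ≈ 750.73 mm.
Ratio = 750.73 / 168.85 ≈ 4.45.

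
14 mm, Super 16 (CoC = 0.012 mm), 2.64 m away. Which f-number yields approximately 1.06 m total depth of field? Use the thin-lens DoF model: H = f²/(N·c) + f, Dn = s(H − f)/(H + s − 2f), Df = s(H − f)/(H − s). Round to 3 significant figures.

f/1.20

Write h = H − f = f²/(N·c). The thin-lens limits are Dn = s·h/(h + (s−f)) and Df = s·h/(h − (s−f)), so DoF = Df − Dn = 2·s·(s−f)·h / (h² − (s−f)²).
That is a quadratic in h: DoF·h² − 2·s·(s−f)·h − DoF·(s−f)² = 0 ⇒ h = (s−f)·(s + √(s² + DoF²)) / DoF = 2626 × (2640 + √(2640² + 1060²)) / 1060 = 2626 × (2640 + 2844.86) / 1060 ≈ 13588 mm.
Then N = f²/(c·h) = 14² / (0.012 × 13588) = 196 / 163.06 ≈ 1.20.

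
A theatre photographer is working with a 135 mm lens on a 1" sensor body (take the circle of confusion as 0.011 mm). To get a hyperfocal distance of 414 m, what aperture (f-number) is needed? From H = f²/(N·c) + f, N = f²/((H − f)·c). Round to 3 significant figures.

Rearrange H = f²/(N·c) + f for N: N = f² / ((H − f)·c).
N = 135² / ((414000 − 135) × 0.011) = 18225 / 4553 ≈ 4.

f/4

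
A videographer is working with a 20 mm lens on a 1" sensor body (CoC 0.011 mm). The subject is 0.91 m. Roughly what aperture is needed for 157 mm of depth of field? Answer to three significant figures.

f/3.50

Write h = H − f = f²/(N·c). The thin-lens limits are Dn = s·h/(h + (s−f)) and Df = s·h/(h − (s−f)), so DoF = Df − Dn = 2·s·(s−f)·h / (h² − (s−f)²).
That is a quadratic in h: DoF·h² − 2·s·(s−f)·h − DoF·(s−f)² = 0 ⇒ h = (s−f)·(s + √(s² + DoF²)) / DoF = 890 × (910 + √(910² + 157²)) / 157 = 890 × (910 + 923.444) / 157 ≈ 10393 mm.
Then N = f²/(c·h) = 20² / (0.011 × 10393) = 400 / 114.33 ≈ 3.50.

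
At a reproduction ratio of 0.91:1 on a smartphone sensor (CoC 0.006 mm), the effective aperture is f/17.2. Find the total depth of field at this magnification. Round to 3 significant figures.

At magnification m, DoF ≈ 2·N_eff·c/m² = 2 × 17.2 × 0.006 / 0.91² = 0.2064 / 0.8281 ≈ 0.249 mm.

0.249 mm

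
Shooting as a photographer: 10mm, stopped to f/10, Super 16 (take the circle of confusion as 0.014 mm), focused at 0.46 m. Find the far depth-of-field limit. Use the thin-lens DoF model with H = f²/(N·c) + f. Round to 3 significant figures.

1.24 m

Hyperfocal distance H = f²/(N·c) + f = 10²/(10 × 0.014) + 10 = 100/0.14 + 10 ≈ 724.3 mm ≈ 0.724 m.
Far limit Df = s·(H − f)/(H − s) = 460 × (724.3 − 10) / (724.3 − 460) = 460 × 714.3 / 264.3 ≈ 1243.2 mm ≈ 1.24 m.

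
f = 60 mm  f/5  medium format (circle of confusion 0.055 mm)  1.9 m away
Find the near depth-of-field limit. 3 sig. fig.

1.67 m

Hyperfocal distance H = f²/(N·c) + f = 60²/(5 × 0.055) + 60 = 3600/0.275 + 60 ≈ 13150.9 mm ≈ 13.15 m.
Near limit Dn = s·(H − f)/(H + s − 2f) = 1900 × (13150.9 − 60) / (13150.9 + 1900 − 2 × 60) = 1900 × 13090.9 / 14930.9 ≈ 1665.9 mm ≈ 1.67 m.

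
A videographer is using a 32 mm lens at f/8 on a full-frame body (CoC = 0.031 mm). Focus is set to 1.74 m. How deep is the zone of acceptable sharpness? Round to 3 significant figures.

1.74 m

Hyperfocal distance H = f²/(N·c) + f = 32²/(8 × 0.031) + 32 = 1024/0.248 + 32 ≈ 4161.0 mm ≈ 4.161 m.
Near limit Dn = s·(H − f)/(H + s − 2f) = 1740 × (4161.0 − 32) / (4161.0 + 1740 − 2 × 32) = 1740 × 4129.0 / 5837.0 ≈ 1230.9 mm.
Far limit Df = s·(H − f)/(H − s) = 1740 × (4161.0 − 32) / (4161.0 − 1740) = 1740 × 4129.0 / 2421.0 ≈ 2967.5 mm.
Depth of field = Df − Dn = 2967.5 − 1230.9 ≈ 1736.6 mm ≈ 1.74 m.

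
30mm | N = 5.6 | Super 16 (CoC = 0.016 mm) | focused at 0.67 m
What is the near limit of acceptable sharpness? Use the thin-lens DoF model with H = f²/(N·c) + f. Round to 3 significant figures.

0.630 m

Hyperfocal distance H = f²/(N·c) + f = 30²/(5.6 × 0.016) + 30 = 900/0.0896 + 30 ≈ 10074.6 mm ≈ 10.07 m.
Near limit Dn = s·(H − f)/(H + s − 2f) = 670 × (10074.6 − 30) / (10074.6 + 670 − 2 × 30) = 670 × 10044.6 / 10684.6 ≈ 629.87 mm ≈ 0.630 m.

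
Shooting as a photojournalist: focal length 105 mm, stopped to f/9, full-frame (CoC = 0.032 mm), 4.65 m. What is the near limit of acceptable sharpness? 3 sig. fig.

4.16 m

Hyperfocal distance H = f²/(N·c) + f = 105²/(9 × 0.032) + 105 = 11025/0.288 + 105 ≈ 38386.2 mm ≈ 38.39 m.
Near limit Dn = s·(H − f)/(H + s − 2f) = 4650 × (38386.2 − 105) / (38386.2 + 4650 − 2 × 105) = 4650 × 38281.2 / 42826.2 ≈ 4156.5 mm ≈ 4.16 m.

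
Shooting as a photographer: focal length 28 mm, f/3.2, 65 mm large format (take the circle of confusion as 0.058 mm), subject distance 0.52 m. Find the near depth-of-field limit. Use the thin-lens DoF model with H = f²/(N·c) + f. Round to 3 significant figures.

466 mm

Hyperfocal distance H = f²/(N·c) + f = 28²/(3.2 × 0.058) + 28 = 784/0.1856 + 28 ≈ 4252.1 mm ≈ 4.252 m.
Near limit Dn = s·(H − f)/(H + s − 2f) = 520 × (4252.1 − 28) / (4252.1 + 520 − 2 × 28) = 520 × 4224.1 / 4716.1 ≈ 465.75 mm.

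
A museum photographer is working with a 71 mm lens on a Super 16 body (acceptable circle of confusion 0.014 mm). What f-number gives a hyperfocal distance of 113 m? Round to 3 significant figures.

Rearrange H = f²/(N·c) + f for N: N = f² / ((H − f)·c).
N = 71² / ((113000 − 71) × 0.014) = 5041 / 1581 ≈ 3.19.

f/3.19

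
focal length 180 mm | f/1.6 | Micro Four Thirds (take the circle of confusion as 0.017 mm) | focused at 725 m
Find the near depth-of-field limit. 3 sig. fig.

451 m

Hyperfocal distance H = f²/(N·c) + f = 180²/(1.6 × 0.017) + 180 = 32400/0.0272 + 180 ≈ 1191356.5 mm ≈ 1191 m.
Near limit Dn = s·(H − f)/(H + s − 2f) = 725000 × (1191356.5 − 180) / (1191356.5 + 725000 − 2 × 180) = 725000 × 1191176.5 / 1915996.5 ≈ 450733 mm ≈ 451 m.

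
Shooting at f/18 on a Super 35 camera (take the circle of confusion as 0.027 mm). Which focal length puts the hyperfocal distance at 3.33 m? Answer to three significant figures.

40.0 mm

From H = f²/(N·c) + f, with f ≪ H: f ≈ √(H·N·c) = √(3330 × 18 × 0.027) = √1618.4 ≈ 40.23 mm.
Exact: f² + N·c·f − N·c·H = 0 ⇒ f = (−N·c + √((N·c)² + 4·N·c·H))/2 = (−0.486 + √6473.8)/2 ≈ 39.987 mm ≈ 40.0 mm.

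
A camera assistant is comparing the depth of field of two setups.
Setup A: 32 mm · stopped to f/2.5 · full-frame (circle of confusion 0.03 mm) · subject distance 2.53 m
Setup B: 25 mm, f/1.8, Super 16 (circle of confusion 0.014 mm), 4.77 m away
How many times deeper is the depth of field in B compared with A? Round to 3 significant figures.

1.98

Setup A: H = 32²/(2.5×0.03) + 32 ≈ 13685.3 mm; DoF = Df − Dn = 3096.54 − 2138.70 ≈ 957.84 mm.
Setup B: H = 25²/(1.8×0.014) + 25 ≈ 24826.6 mm; DoF = Df − Dn = 5898.5 − 4004.0 ≈ 1894.5 mm.
Ratio = 1894.5 / 957.84 ≈ 1.98.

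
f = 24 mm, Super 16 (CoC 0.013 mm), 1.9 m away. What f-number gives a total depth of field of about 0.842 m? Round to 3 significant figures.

Write h = H − f = f²/(N·c). The thin-lens limits are Dn = s·h/(h + (s−f)) and Df = s·h/(h − (s−f)), so DoF = Df − Dn = 2·s·(s−f)·h / (h² − (s−f)²).
That is a quadratic in h: DoF·h² − 2·s·(s−f)·h − DoF·(s−f)² = 0 ⇒ h = (s−f)·(s + √(s² + DoF²)) / DoF = 1876 × (1900 + √(1900² + 842²)) / 842 = 1876 × (1900 + 2078.21) / 842 ≈ 8863.6 mm.
Then N = f²/(c·h) = 24² / (0.013 × 8863.6) = 576 / 115.23 ≈ 5.

f/5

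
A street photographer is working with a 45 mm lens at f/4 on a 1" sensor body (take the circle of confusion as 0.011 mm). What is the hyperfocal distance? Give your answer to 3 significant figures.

Hyperfocal distance H = f²/(N·c) + f = 45²/(4 × 0.011) + 45 = 2025/0.044 + 45 ≈ 46067.7 mm ≈ 46.1 m.

46.1 m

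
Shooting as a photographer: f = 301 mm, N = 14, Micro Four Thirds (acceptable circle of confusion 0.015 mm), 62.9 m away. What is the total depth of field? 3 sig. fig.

Hyperfocal distance H = f²/(N·c) + f = 301²/(14 × 0.015) + 301 = 90601/0.21 + 301 ≈ 431734.3 mm ≈ 431.7 m.
Near limit Dn = s·(H − f)/(H + s − 2f) = 62900 × (431734.3 − 301) / (431734.3 + 62900 − 2 × 301) = 62900 × 431433.3 / 494032.3 ≈ 54930 mm.
Far limit Df = s·(H − f)/(H − s) = 62900 × (431734.3 − 301) / (431734.3 − 62900) = 62900 × 431433.3 / 368834.3 ≈ 73575 mm.
Depth of field = Df − Dn = 73575 − 54930 ≈ 18645 mm ≈ 18.6 m.

18.6 m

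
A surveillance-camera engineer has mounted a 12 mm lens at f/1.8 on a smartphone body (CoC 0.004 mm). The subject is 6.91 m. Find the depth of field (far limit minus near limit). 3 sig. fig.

Hyperfocal distance H = f²/(N·c) + f = 12²/(1.8 × 0.004) + 12 = 144/0.0072 + 12 ≈ 20012.0 mm ≈ 20.01 m.
Near limit Dn = s·(H − f)/(H + s − 2f) = 6910 × (20012.0 − 12) / (20012.0 + 6910 − 2 × 12) = 6910 × 20000.0 / 26898.0 ≈ 5137.9 mm.
Far limit Df = s·(H − f)/(H − s) = 6910 × (20012.0 − 12) / (20012.0 − 6910) = 6910 × 20000.0 / 13102.0 ≈ 10548.0 mm.
Depth of field = Df − Dn = 10548.0 − 5137.9 ≈ 5410.1 mm ≈ 5.41 m.

5.41 m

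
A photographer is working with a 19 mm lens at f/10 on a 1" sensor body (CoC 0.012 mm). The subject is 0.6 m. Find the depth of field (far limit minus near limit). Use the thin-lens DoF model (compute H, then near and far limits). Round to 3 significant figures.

241 mm

Hyperfocal distance H = f²/(N·c) + f = 19²/(10 × 0.012) + 19 = 361/0.12 + 19 ≈ 3027.3 mm ≈ 3.027 m.
Near limit Dn = s·(H − f)/(H + s − 2f) = 600 × (3027.3 − 19) / (3027.3 + 600 − 2 × 19) = 600 × 3008.3 / 3589.3 ≈ 502.88 mm.
Far limit Df = s·(H − f)/(H − s) = 600 × (3027.3 − 19) / (3027.3 − 600) = 600 × 3008.3 / 2427.3 ≈ 743.61 mm.
Depth of field = Df − Dn = 743.61 − 502.88 ≈ 240.73 mm.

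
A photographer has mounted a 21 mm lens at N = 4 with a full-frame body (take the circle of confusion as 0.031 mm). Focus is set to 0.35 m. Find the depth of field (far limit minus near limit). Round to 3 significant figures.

Hyperfocal distance H = f²/(N·c) + f = 21²/(4 × 0.031) + 21 = 441/0.124 + 21 ≈ 3577.5 mm ≈ 3.577 m.
Near limit Dn = s·(H − f)/(H + s − 2f) = 350 × (3577.5 − 21) / (3577.5 + 350 − 2 × 21) = 350 × 3556.5 / 3885.5 ≈ 320.364 mm.
Far limit Df = s·(H − f)/(H − s) = 350 × (3577.5 − 21) / (3577.5 − 350) = 350 × 3556.5 / 3227.5 ≈ 385.678 mm.
Depth of field = Df − Dn = 385.678 − 320.364 ≈ 65.314 mm.

65.3 mm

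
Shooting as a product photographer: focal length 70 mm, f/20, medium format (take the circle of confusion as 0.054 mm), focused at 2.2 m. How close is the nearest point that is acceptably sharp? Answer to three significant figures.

Hyperfocal distance H = f²/(N·c) + f = 70²/(20 × 0.054) + 70 = 4900/1.08 + 70 ≈ 4607.0 mm ≈ 4.607 m.
Near limit Dn = s·(H − f)/(H + s − 2f) = 2200 × (4607.0 − 70) / (4607.0 + 2200 − 2 × 70) = 2200 × 4537.0 / 6667.0 ≈ 1497.1 mm ≈ 1.50 m.

1.50 m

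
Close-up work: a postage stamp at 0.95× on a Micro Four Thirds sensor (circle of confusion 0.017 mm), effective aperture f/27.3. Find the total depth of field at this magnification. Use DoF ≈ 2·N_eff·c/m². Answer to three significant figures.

At magnification m, DoF ≈ 2·N_eff·c/m² = 2 × 27.3 × 0.017 / 0.95² = 0.9282 / 0.9025 ≈ 1.03 mm.

1.03 mm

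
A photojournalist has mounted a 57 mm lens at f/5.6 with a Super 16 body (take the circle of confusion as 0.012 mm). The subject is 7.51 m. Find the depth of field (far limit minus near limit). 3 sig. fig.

Hyperfocal distance H = f²/(N·c) + f = 57²/(5.6 × 0.012) + 57 = 3249/0.0672 + 57 ≈ 48405.2 mm ≈ 48.41 m.
Near limit Dn = s·(H − f)/(H + s − 2f) = 7510 × (48405.2 − 57) / (48405.2 + 7510 − 2 × 57) = 7510 × 48348.2 / 55801.2 ≈ 6506.9 mm.
Far limit Df = s·(H − f)/(H − s) = 7510 × (48405.2 − 57) / (48405.2 − 7510) = 7510 × 48348.2 / 40895.2 ≈ 8878.7 mm.
Depth of field = Df − Dn = 8878.7 − 6506.9 ≈ 2371.8 mm ≈ 2.37 m.

2.37 m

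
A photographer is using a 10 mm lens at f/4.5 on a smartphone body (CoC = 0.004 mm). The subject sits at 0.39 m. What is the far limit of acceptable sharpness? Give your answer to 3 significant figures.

419 mm

Hyperfocal distance H = f²/(N·c) + f = 10²/(4.5 × 0.004) + 10 = 100/0.018 + 10 ≈ 5565.6 mm ≈ 5.566 m.
Far limit Df = s·(H − f)/(H − s) = 390 × (5565.6 − 10) / (5565.6 − 390) = 390 × 5555.6 / 5175.6 ≈ 418.63 mm.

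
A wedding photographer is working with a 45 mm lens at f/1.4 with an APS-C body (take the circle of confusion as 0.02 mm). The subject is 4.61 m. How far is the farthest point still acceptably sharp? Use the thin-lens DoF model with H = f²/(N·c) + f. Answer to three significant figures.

Hyperfocal distance H = f²/(N·c) + f = 45²/(1.4 × 0.02) + 45 = 2025/0.028 + 45 ≈ 72366.4 mm ≈ 72.37 m.
Far limit Df = s·(H − f)/(H − s) = 4610 × (72366.4 − 45) / (72366.4 − 4610) = 4610 × 72321.4 / 67756.4 ≈ 4920.6 mm ≈ 4.92 m.

4.92 m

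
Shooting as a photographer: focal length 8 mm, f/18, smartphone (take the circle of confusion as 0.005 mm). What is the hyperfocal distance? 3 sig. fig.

0.719 m

Hyperfocal distance H = f²/(N·c) + f = 8²/(18 × 0.005) + 8 = 64/0.09 + 8 ≈ 719.1 mm ≈ 0.719 m.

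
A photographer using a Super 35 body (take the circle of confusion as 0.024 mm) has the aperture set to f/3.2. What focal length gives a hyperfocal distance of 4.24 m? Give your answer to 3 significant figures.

From H = f²/(N·c) + f, with f ≪ H: f ≈ √(H·N·c) = √(4240 × 3.2 × 0.024) = √325.63 ≈ 18.05 mm.
Exact: f² + N·c·f − N·c·H = 0 ⇒ f = (−N·c + √((N·c)² + 4·N·c·H))/2 = (−0.0768 + √1302.5)/2 ≈ 18.007 mm ≈ 18.0 mm.

18.0 mm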